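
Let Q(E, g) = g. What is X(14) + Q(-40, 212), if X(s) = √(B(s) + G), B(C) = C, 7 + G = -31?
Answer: 212 + 2*I*√6 ≈ 212.0 + 4.899*I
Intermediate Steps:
G = -38 (G = -7 - 31 = -38)
X(s) = √(-38 + s) (X(s) = √(s - 38) = √(-38 + s))
X(14) + Q(-40, 212) = √(-38 + 14) + 212 = √(-24) + 212 = 2*I*√6 + 212 = 212 + 2*I*√6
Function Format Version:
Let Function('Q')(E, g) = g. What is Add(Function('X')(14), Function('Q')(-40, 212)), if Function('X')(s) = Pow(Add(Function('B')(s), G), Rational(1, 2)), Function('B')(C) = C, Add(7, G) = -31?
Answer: Add(212, Mul(2, I, Pow(6, Rational(1, 2)))) ≈ Add(212.00, Mul(4.8990, I))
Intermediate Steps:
G = -38 (G = Add(-7, -31) = -38)
Function('X')(s) = Pow(Add(-38, s), Rational(1, 2)) (Function('X')(s) = Pow(Add(s, -38), Rational(1, 2)) = Pow(Add(-38, s), Rational(1, 2)))
Add(Function('X')(14), Function('Q')(-40, 212)) = Add(Pow(Add(-38, 14), Rational(1, 2)), 212) = Add(Pow(-24, Rational(1, 2)), 212) = Add(Mul(2, I, Pow(6, Rational(1, 2))), 212) = Add(212, Mul(2, I, Pow(6, Rational(1, 2))))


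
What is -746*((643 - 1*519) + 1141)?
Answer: -943690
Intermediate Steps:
-746*((643 - 1*519) + 1141) = -746*((643 - 519) + 1141) = -746*(124 + 1141) = -746*1265 = -943690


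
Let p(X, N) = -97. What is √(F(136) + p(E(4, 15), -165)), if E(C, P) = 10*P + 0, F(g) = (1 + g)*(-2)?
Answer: I*√371 ≈ 19.261*I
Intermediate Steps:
F(g) = -2 - 2*g
E(C, P) = 10*P
√(F(136) + p(E(4, 15), -165)) = √((-2 - 2*136) - 97) = √((-2 - 272) - 97) = √(-274 - 97) = √(-371) = I*√371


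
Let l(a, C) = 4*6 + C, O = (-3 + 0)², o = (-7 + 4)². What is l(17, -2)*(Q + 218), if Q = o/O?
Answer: 4818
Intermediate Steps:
o = 9 (o = (-3)² = 9)
O = 9 (O = (-3)² = 9)
l(a, C) = 24 + C
Q = 1 (Q = 9/9 = 9*(⅑) = 1)
l(17, -2)*(Q + 218) = (24 - 2)*(1 + 218) = 22*219 = 4818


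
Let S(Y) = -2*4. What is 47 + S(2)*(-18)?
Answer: 191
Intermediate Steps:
S(Y) = -8
47 + S(2)*(-18) = 47 - 8*(-18) = 47 + 144 = 191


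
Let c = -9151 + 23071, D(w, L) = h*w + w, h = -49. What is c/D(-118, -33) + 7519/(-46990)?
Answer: 6369929/2772410 ≈ 2.2976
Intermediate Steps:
D(w, L) = -48*w (D(w, L) = -49*w + w = -48*w)
c = 13920
c/D(-118, -33) + 7519/(-46990) = 13920/((-48*(-118))) + 7519/(-46990) = 13920/5664 + 7519*(-1/46990) = 13920*(1/5664) - 7519/46990 = 145/59 - 7519/46990 = 6369929/2772410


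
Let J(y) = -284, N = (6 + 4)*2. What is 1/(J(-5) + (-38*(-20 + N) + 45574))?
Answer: 1/45290 ≈ 2.2080e-5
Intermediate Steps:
N = 20 (N = 10*2 = 20)
1/(J(-5) + (-38*(-20 + N) + 45574)) = 1/(-284 + (-38*(-20 + 20) + 45574)) = 1/(-284 + (-38*0 + 45574)) = 1/(-284 + (0 + 45574)) = 1/(-284 + 45574) = 1/45290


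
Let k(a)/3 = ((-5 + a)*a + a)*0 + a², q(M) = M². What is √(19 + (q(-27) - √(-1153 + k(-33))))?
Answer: √(748 - √2114) ≈ 26.496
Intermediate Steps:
k(a) = 3*a² (k(a) = 3*(((-5 + a)*a + a)*0 + a²) = 3*((a*(-5 + a) + a)*0 + a²) = 3*((a + a*(-5 + a))*0 + a²) = 3*(0 + a²) = 3*a²)
√(19 + (q(-27) - √(-1153 + k(-33)))) = √(19 + ((-27)² - √(-1153 + 3*(-33)²))) = √(19 + (729 - √(-1153 + 3*1089))) = √(19 + (729 - √(-1153 + 3267))) = √(19 + (729 - √2114)) = √(748 - √2114)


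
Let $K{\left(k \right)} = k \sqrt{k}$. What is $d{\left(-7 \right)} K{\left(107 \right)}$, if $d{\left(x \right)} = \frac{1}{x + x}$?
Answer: $- \frac{107 \sqrt{107}}{14} \approx -79.058$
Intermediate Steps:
$d{\left(x \right)} = \frac{1}{2 x}$
$K{\left(k \right)} = k^{\frac{3}{2}}$
$d{\left(-7 \right)} K{\left(107 \right)} = \frac{1}{2 \left(-7\right)} 107^{\frac{3}{2}} = \frac{1}{2} \left(- \frac{1}{7}\right) 107 \sqrt{107} = - \frac{107 \sqrt{107}}{14}$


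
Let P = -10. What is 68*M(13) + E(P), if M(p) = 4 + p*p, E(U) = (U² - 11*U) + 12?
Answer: 11986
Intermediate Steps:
E(U) = 12 + U² - 11*U
M(p) = 4 + p²
68*M(13) + E(P) = 68*(4 + 13²) + (12 + (-10)² - 11*(-10)) = 68*(4 + 169) + (12 + 100 + 110) = 68*173 + 222 = 11764 + 222 = 11986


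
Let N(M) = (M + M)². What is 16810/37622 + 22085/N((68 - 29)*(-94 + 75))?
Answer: 1451964935/3178080828 ≈ 0.45687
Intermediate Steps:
N(M) = 4*M² (N(M) = (2*M)² = 4*M²)
16810/37622 + 22085/N((68 - 29)*(-94 + 75)) = 16810/37622 + 22085/((4*((68 - 29)*(-94 + 75))²)) = 16810*(1/37622) + 22085/((4*(39*(-19))²)) = 8405/18811 + 22085/((4*(-741)²)) = 8405/18811 + 22085/((4*549081)) = 8405/18811 + 22085/2196324 = 1451964935/3178080828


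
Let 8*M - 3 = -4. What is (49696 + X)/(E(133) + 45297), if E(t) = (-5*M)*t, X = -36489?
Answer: 105656/363041 ≈ 0.29103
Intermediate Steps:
M = -⅛ (M = 3/8 + (⅛)*(-4) = 3/8 - ½ = -⅛ ≈ -0.12500)
E(t) = 5*t/8 (E(t) = (-5*(-⅛))*t = 5*t/8)
(49696 + X)/(E(133) + 45297) = (49696 - 36489)/((5/8)*133 + 45297) = 13207/(665/8 + 45297) = 13207/(363041/8) = 13207*(8/363041) = 105656/363041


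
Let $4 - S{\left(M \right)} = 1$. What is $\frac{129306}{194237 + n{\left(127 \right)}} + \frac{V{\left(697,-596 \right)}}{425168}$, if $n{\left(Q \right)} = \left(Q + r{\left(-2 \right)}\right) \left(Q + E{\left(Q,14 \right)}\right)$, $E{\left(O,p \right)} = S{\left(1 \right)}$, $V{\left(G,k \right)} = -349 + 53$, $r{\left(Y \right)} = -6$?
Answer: $\frac{99483013}{161723278} \approx 0.61514$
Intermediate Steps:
$V{\left(G,k \right)} = -296$
$S{\left(M \right)} = 3$ ($S{\left(M \right)} = 4 - 1 = 3$)
$E{\left(O,p \right)} = 3$
$n{\left(Q \right)} = \left(-6 + Q\right) \left(3 + Q\right)$ ($n{\left(Q \right)} = \left(Q - 6\right) \left(Q + 3\right) = \left(-6 + Q\right) \left(3 + Q\right)$)
$\frac{129306}{194237 + n{\left(127 \right)}} + \frac{V{\left(697,-596 \right)}}{425168} = \frac{129306}{194237 - \left(399 - 16129\right)} - \frac{296}{425168} = \frac{129306}{194237 - -15730} - \frac{37}{53146} = \frac{129306}{194237 + 15730} - \frac{37}{53146} = \frac{129306}{209967} - \frac{37}{53146} = 129306 \cdot \frac{1}{209967} - \frac{37}{53146} = \frac{1874}{3043} - \frac{37}{53146} = \frac{99483013}{161723278}$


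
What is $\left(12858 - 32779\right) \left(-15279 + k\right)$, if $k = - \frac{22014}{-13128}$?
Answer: $\frac{665894944143}{2188} \approx 3.0434 \cdot 10^{8}$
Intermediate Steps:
$k = \frac{3669}{2188}$ ($k = \left(-22014\right) \left(- \frac{1}{13128}\right) = \frac{3669}{2188} \approx 1.6769$)
$\left(12858 - 32779\right) \left(-15279 + k\right) = \left(12858 - 32779\right) \left(-15279 + \frac{3669}{2188}\right) = \left(12858 - 32779\right) \left(- \frac{33426783}{2188}\right) = \left(-19921\right) \left(- \frac{33426783}{2188}\right) = \frac{665894944143}{2188}$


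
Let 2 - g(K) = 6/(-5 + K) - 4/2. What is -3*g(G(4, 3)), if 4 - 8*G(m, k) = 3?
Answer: -204/13 ≈ -15.692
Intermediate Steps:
G(m, k) = 1/8 (G(m, k) = 1/2 - 1/8*3 = 1/2 - 3/8 = 1/8)
g(K) = 4 - 6/(-5 + K) (g(K) = 2 - (6/(-5 + K) - 4/2) = 2 - (6/(-5 + K) - 4*1/2) = 2 - (6/(-5 + K) - 2) = 2 - (-2 + 6/(-5 + K)) = 2 + (2 - 6/(-5 + K)) = 4 - 6/(-5 + K))
-3*g(G(4, 3)) = -6*(-13 + 2*(1/8))/(-5 + 1/8) = -6*(-13 + 1/4)/(-39/8) = -6*(-8)*(-51)/(39*4) = -3*68/13 = -204/13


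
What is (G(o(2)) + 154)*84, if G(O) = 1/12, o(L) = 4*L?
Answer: 12943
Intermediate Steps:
G(O) = 1/12
(G(o(2)) + 154)*84 = (1/12 + 154)*84 = (1849/12)*84 = 12943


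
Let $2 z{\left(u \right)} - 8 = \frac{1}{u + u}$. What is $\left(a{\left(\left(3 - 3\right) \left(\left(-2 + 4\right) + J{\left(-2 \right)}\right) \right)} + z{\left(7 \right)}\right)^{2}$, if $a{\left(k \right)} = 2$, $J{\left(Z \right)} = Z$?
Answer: $\frac{28561}{784} \approx 36.43$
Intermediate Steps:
$z{\left(u \right)} = 4 + \frac{1}{4 u}$ ($z{\left(u \right)} = 4 + \frac{1}{2 \left(u + u\right)} = 4 + \frac{1}{2 \cdot 2 u} = 4 + \frac{\frac{1}{2} \frac{1}{u}}{2} = 4 + \frac{1}{4 u}$)
$\left(a{\left(\left(3 - 3\right) \left(\left(-2 + 4\right) + J{\left(-2 \right)}\right) \right)} + z{\left(7 \right)}\right)^{2} = \left(2 + \left(4 + \frac{1}{4 \cdot 7}\right)\right)^{2} = \left(2 + \left(4 + \frac{1}{4} \cdot \frac{1}{7}\right)\right)^{2} = \left(2 + \left(4 + \frac{1}{28}\right)\right)^{2} = \left(2 + \frac{113}{28}\right)^{2} = \left(\frac{169}{28}\right)^{2} = \frac{28561}{784}$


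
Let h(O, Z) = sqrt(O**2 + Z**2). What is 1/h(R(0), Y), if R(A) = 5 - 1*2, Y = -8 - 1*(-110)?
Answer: sqrt(1157)/3471 ≈ 0.0097997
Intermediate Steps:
Y = 102 (Y = -8 + 110 = 102)
R(A) = 3 (R(A) = 5 - 2 = 3)
1/h(R(0), Y) = 1/(sqrt(3**2 + 102**2)) = 1/(sqrt(9 + 10404)) = 1/(sqrt(10413)) = 1/(3*sqrt(1157)) = sqrt(1157)/3471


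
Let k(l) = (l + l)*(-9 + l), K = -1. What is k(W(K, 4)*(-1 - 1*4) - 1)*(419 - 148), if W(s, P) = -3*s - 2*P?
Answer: 195120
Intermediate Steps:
k(l) = 2*l*(-9 + l) (k(l) = (2*l)*(-9 + l) = 2*l*(-9 + l))
k(W(K, 4)*(-1 - 1*4) - 1)*(419 - 148) = (2*((-3*(-1) - 2*4)*(-1 - 1*4) - 1)*(-9 + ((-3*(-1) - 2*4)*(-1 - 1*4) - 1)))*(419 - 148) = (2*((3 - 8)*(-1 - 4) - 1)*(-9 + ((3 - 8)*(-1 - 4) - 1)))*271 = (2*(-5*(-5) - 1)*(-9 + (-5*(-5) - 1)))*271 = (2*(25 - 1)*(-9 + (25 - 1)))*271 = (2*24*(-9 + 24))*271 = (2*24*15)*271 = 720*271 = 195120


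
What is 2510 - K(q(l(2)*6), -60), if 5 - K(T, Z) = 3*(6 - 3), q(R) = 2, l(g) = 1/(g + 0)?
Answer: 2514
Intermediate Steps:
l(g) = 1/g
K(T, Z) = -4 (K(T, Z) = 5 - 3*(6 - 3) = 5 - 3*3 = 5 - 1*9 = 5 - 9 = -4)
2510 - K(q(l(2)*6), -60) = 2510 - 1*(-4) = 2510 + 4 = 2514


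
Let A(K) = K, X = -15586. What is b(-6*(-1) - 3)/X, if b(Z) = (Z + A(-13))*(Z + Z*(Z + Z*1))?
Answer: 105/7793 ≈ 0.013474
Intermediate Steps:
b(Z) = (-13 + Z)*(Z + 2*Z²) (b(Z) = (Z - 13)*(Z + Z*(Z + Z*1)) = (-13 + Z)*(Z + Z*(Z + Z)) = (-13 + Z)*(Z + Z*(2*Z)) = (-13 + Z)*(Z + 2*Z²))
b(-6*(-1) - 3)/X = ((-6*(-1) - 3)*(-13 - 25*(-6*(-1) - 3) + 2*(-6*(-1) - 3)²))/(-15586) = ((6 - 3)*(-13 - 25*(6 - 3) + 2*(6 - 3)²))*(-1/15586) = (3*(-13 - 25*3 + 2*3²))*(-1/15586) = (3*(-13 - 75 + 2*9))*(-1/15586) = (3*(-13 - 75 + 18))*(-1/15586) = (3*(-70))*(-1/15586) = -210*(-1/15586) = 105/7793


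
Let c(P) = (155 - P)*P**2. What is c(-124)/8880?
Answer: 89373/185 ≈ 483.10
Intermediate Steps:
c(P) = P**2*(155 - P)
c(-124)/8880 = ((-124)**2*(155 - 1*(-124)))/8880 = (15376*(155 + 124))*(1/8880) = (15376*279)*(1/8880) = 4289904*(1/8880) = 89373/185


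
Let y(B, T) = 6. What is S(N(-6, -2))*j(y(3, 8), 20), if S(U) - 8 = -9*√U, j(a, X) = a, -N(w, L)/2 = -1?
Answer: 48 - 54*√2 ≈ -28.368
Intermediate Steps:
N(w, L) = 2 (N(w, L) = -2*(-1) = 2)
S(U) = 8 - 9*√U
S(N(-6, -2))*j(y(3, 8), 20) = (8 - 9*√2)*6 = 48 - 54*√2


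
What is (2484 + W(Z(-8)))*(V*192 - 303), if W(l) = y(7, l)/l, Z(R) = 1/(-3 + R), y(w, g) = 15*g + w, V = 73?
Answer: 33212886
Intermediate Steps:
y(w, g) = w + 15*g
W(l) = (7 + 15*l)/l
(2484 + W(Z(-8)))*(V*192 - 303) = (2484 + (15 + 7/(1/(-3 - 8))))*(73*192 - 303) = (2484 + (15 + 7/(1/(-11))))*(14016 - 303) = (2484 + (15 + 7/(-1/11)))*13713 = (2484 + (15 + 7*(-11)))*13713 = (2484 + (15 - 77))*13713 = (2484 - 62)*13713 = 2422*13713 = 33212886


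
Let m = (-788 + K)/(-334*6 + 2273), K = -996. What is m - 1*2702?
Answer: -728622/269 ≈ -2708.6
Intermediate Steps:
m = -1784/269 (m = (-788 - 996)/(-334*6 + 2273) = -1784/(-2004 + 2273) = -1784/269 ≈ -6.6320)
m - 1*2702 = -1784/269 - 1*2702 = -1784/269 - 2702 = -728622/269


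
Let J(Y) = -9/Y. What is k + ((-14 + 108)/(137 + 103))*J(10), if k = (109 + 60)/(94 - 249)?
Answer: -17891/12400 ≈ -1.4428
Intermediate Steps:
k = -169/155 (k = 169/(-155) = 169*(-1/155) = -169/155 ≈ -1.0903)
k + ((-14 + 108)/(137 + 103))*J(10) = -169/155 + ((-14 + 108)/(137 + 103))*(-9/10) = -169/155 + (94/240)*(-9*⅒) = -169/155 + (94*(1/240))*(-9/10) = -169/155 + (47/120)*(-9/10) = -169/155 - 141/400 = -17891/12400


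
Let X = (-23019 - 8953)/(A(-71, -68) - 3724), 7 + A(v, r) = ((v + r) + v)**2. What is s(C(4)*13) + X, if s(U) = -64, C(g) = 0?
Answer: -2615588/40369 ≈ -64.792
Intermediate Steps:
A(v, r) = -7 + (r + 2*v)**2 (A(v, r) = -7 + ((v + r) + v)**2 = -7 + ((r + v) + v)**2 = -7 + (r + 2*v)**2)
X = -31972/40369 (X = (-23019 - 8953)/((-7 + (-68 + 2*(-71))**2) - 3724) = -31972/((-7 + (-68 - 142)**2) - 3724) = -31972/((-7 + (-210)**2) - 3724) = -31972/((-7 + 44100) - 3724) = -31972/(44093 - 3724) = -31972/40369 ≈ -0.79199)
s(C(4)*13) + X = -64 - 31972/40369 = -2615588/40369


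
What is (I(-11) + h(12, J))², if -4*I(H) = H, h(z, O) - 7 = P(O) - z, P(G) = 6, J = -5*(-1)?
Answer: 225/16 ≈ 14.063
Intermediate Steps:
J = 5
h(z, O) = 13 - z (h(z, O) = 7 + (6 - z) = 13 - z)
I(H) = -H/4
(I(-11) + h(12, J))² = (-¼*(-11) + (13 - 1*12))² = (11/4 + (13 - 12))² = (11/4 + 1)² = (15/4)² = 225/16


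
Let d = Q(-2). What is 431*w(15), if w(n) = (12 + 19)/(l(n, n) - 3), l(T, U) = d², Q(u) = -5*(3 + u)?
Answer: 13361/22 ≈ 607.32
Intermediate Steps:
Q(u) = -15 - 5*u
d = -5 (d = -15 - 5*(-2) = -15 + 10 = -5)
l(T, U) = 25 (l(T, U) = (-5)² = 25)
w(n) = 31/22 (w(n) = (12 + 19)/(25 - 3) = 31/22)
431*w(15) = 431*(31/22) = 13361/22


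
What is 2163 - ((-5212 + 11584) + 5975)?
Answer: -10184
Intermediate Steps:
2163 - ((-5212 + 11584) + 5975) = 2163 - (6372 + 5975) = 2163 - 1*12347 = 2163 - 12347 = -10184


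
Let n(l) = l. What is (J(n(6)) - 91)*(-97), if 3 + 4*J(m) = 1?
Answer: 17751/2 ≈ 8875.5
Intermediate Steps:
J(m) = -½ (J(m) = -¾ + (¼)*1 = -¾ + ¼ = -½)
(J(n(6)) - 91)*(-97) = (-½ - 91)*(-97) = -183/2*(-97) = 17751/2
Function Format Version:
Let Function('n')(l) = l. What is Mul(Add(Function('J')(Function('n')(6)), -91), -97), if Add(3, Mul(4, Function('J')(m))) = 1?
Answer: Rational(17751, 2) ≈ 8875.5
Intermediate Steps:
Function('J')(m) = Rational(-1, 2) (Function('J')(m) = Add(Rational(-3, 4), Mul(Rational(1, 4), 1)) = Add(Rational(-3, 4), Rational(1, 4)) = Rational(-1, 2))
Mul(Add(Function('J')(Function('n')(6)), -91), -97) = Mul(Add(Rational(-1, 2), -91), -97) = Mul(Rational(-183, 2), -97) = Rational(17751, 2)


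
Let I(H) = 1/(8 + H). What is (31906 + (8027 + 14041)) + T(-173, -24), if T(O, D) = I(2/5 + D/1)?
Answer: 4209967/78 ≈ 53974.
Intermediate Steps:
T(O, D) = 1/(42/5 + D) (T(O, D) = 1/(8 + (2/5 + D/1)) = 1/(8 + (2*(1/5) + D*1)) = 1/(8 + (2/5 + D)) = 1/(42/5 + D))
(31906 + (8027 + 14041)) + T(-173, -24) = (31906 + (8027 + 14041)) + 5/(42 + 5*(-24)) = (31906 + 22068) + 5/(42 - 120) = 53974 + 5/(-78) = 53974 + 5*(-1/78) = 53974 - 5/78 = 4209967/78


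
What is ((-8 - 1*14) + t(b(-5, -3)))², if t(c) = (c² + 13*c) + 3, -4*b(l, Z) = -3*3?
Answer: 60025/256 ≈ 234.47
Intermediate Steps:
b(l, Z) = 9/4 (b(l, Z) = -(-3)*3/4 = -¼*(-9) = 9/4)
t(c) = 3 + c² + 13*c
((-8 - 1*14) + t(b(-5, -3)))² = ((-8 - 1*14) + (3 + (9/4)² + 13*(9/4)))² = ((-8 - 14) + (3 + 81/16 + 117/4))² = (-22 + 597/16)² = (245/16)² = 60025/256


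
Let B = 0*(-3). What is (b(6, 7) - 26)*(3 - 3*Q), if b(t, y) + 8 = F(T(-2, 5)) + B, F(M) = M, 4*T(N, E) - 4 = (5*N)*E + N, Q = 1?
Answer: 0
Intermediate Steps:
T(N, E) = 1 + N/4 + 5*E*N/4 (T(N, E) = 1 + ((5*N)*E + N)/4 = 1 + (5*E*N + N)/4 = 1 + (N + 5*E*N)/4 = 1 + (N/4 + 5*E*N/4) = 1 + N/4 + 5*E*N/4)
B = 0
b(t, y) = -20 (b(t, y) = -8 + ((1 + (¼)*(-2) + (5/4)*5*(-2)) + 0) = -8 + ((1 - ½ - 25/2) + 0) = -8 + (-12 + 0) = -8 - 12 = -20)
(b(6, 7) - 26)*(3 - 3*Q) = (-20 - 26)*(3 - 3*1) = -46*(3 - 3) = -46*0 = 0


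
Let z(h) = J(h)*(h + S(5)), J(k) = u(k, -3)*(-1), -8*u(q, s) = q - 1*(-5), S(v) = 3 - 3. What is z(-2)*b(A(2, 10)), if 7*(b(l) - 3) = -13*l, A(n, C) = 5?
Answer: 33/7 ≈ 4.7143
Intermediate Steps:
b(l) = 3 - 13*l/7 (b(l) = 3 + (-13*l)/7 = 3 - 13*l/7)
S(v) = 0
u(q, s) = -5/8 - q/8 (u(q, s) = -(q - 1*(-5))/8 = -(q + 5)/8 = -(5 + q)/8 = -5/8 - q/8)
J(k) = 5/8 + k/8 (J(k) = (-5/8 - k/8)*(-1) = 5/8 + k/8)
z(h) = h*(5/8 + h/8) (z(h) = (5/8 + h/8)*(h + 0) = (5/8 + h/8)*h = h*(5/8 + h/8))
z(-2)*b(A(2, 10)) = ((1/8)*(-2)*(5 - 2))*(3 - 13/7*5) = ((1/8)*(-2)*3)*(3 - 65/7) = -3/4*(-44/7) = 33/7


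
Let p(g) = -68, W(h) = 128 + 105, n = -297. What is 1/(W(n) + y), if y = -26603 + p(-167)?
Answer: -1/26438 ≈ -3.7824e-5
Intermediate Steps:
W(h) = 233
y = -26671 (y = -26603 - 68 = -26671)
1/(W(n) + y) = 1/(233 - 26671) = 1/(-26438) = -1/26438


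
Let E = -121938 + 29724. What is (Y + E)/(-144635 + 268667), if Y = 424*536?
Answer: 67525/62016 ≈ 1.0888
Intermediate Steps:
Y = 227264
E = -92214
(Y + E)/(-144635 + 268667) = (227264 - 92214)/(-144635 + 268667) = 135050/124032 = 135050*(1/124032) = 67525/62016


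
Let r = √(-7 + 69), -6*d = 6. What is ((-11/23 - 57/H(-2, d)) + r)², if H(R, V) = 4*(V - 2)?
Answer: 679217/8464 + 393*√62/46 ≈ 147.52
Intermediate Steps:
d = -1 (d = -⅙*6 = -1)
H(R, V) = -8 + 4*V (H(R, V) = 4*(-2 + V) = -8 + 4*V)
r = √62 ≈ 7.8740
((-11/23 - 57/H(-2, d)) + r)² = ((-11/23 - 57/(-8 + 4*(-1))) + √62)² = ((-11*1/23 - 57/(-8 - 4)) + √62)² = ((-11/23 - 57/(-12)) + √62)² = ((-11/23 - 57*(-1/12)) + √62)² = ((-11/23 + 19/4) + √62)² = (393/92 + √62)²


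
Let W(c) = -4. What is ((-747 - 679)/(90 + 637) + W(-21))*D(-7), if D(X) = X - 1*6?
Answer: 56342/727 ≈ 77.499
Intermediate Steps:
D(X) = -6 + X (D(X) = X - 6 = -6 + X)
((-747 - 679)/(90 + 637) + W(-21))*D(-7) = ((-747 - 679)/(90 + 637) - 4)*(-6 - 7) = (-1426/727 - 4)*(-13) = -4334/727*(-13) = 56342/727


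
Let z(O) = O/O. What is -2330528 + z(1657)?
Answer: -2330527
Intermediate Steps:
z(O) = 1
-2330528 + z(1657) = -2330528 + 1 = -2330527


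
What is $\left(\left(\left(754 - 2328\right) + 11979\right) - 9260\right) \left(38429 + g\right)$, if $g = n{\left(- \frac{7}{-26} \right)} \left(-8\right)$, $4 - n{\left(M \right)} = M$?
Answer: $\frac{571571405}{13} \approx 4.3967 \cdot 10^{7}$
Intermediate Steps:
$n{\left(M \right)} = 4 - M$
$g = - \frac{388}{13}$ ($g = \left(4 - - \frac{7}{-26}\right) \left(-8\right) = \left(4 - \left(-7\right) \left(- \frac{1}{26}\right)\right) \left(-8\right) = \left(4 - \frac{7}{26}\right) \left(-8\right) = \frac{97}{26} \left(-8\right) = - \frac{388}{13} \approx -29.846$)
$\left(\left(\left(754 - 2328\right) + 11979\right) - 9260\right) \left(38429 + g\right) = \left(\left(\left(754 - 2328\right) + 11979\right) - 9260\right) \left(38429 - \frac{388}{13}\right) = \left(\left(-1574 + 11979\right) - 9260\right) \frac{499189}{13} = \left(10405 - 9260\right) \frac{499189}{13} = 1145 \cdot \frac{499189}{13} = \frac{571571405}{13}$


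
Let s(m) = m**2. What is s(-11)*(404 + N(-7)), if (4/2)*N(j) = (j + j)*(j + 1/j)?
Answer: 54934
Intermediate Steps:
N(j) = j*(j + 1/j) (N(j) = ((j + j)*(j + 1/j))/2 = ((2*j)*(j + 1/j))/2 = (2*j*(j + 1/j))/2 = j*(j + 1/j))
s(-11)*(404 + N(-7)) = (-11)**2*(404 + (1 + (-7)**2)) = 121*(404 + (1 + 49)) = 121*(404 + 50) = 121*454 = 54934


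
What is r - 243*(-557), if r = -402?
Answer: 134949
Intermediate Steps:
r - 243*(-557) = -402 - 243*(-557) = -402 + 135351 = 134949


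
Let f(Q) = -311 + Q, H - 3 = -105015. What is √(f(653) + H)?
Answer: 3*I*√11630 ≈ 323.53*I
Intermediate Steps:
H = -105012 (H = 3 - 105015 = -105012)
√(f(653) + H) = √((-311 + 653) - 105012) = √(342 - 105012) = √(-104670) = 3*I*√11630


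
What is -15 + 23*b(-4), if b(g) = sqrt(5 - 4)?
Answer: 8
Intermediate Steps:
b(g) = 1 (b(g) = sqrt(1) = 1)
-15 + 23*b(-4) = -15 + 23*1 = -15 + 23 = 8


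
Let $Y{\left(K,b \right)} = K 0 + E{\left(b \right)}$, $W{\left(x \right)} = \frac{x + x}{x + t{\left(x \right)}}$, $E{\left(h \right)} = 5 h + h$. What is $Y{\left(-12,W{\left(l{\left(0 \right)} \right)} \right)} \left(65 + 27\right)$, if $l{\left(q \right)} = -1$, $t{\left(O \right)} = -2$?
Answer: $368$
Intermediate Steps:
$E{\left(h \right)} = 6 h$
$W{\left(x \right)} = \frac{2 x}{-2 + x}$ ($W{\left(x \right)} = \frac{x + x}{x - 2} = \frac{2 x}{-2 + x}$)
$Y{\left(K,b \right)} = 6 b$ ($Y{\left(K,b \right)} = K 0 + 6 b = 0 + 6 b = 6 b$)
$Y{\left(-12,W{\left(l{\left(0 \right)} \right)} \right)} \left(65 + 27\right) = 6 \cdot 2 \left(-1\right) \frac{1}{-2 - 1} \left(65 + 27\right) = 6 \cdot 2 \left(-1\right) \frac{1}{-3} \cdot 92 = 6 \cdot 2 \left(-1\right) \left(- \frac{1}{3}\right) 92 = 6 \cdot \frac{2}{3} \cdot 92 = 4 \cdot 92 = 368$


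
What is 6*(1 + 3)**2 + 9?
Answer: 105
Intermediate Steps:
6*(1 + 3)**2 + 9 = 6*4**2 + 9 = 6*16 + 9 = 96 + 9 = 105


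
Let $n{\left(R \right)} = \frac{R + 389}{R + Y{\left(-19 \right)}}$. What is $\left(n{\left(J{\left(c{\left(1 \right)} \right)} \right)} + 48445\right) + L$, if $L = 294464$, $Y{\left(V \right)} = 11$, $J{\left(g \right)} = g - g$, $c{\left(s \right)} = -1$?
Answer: $\frac{3772388}{11} \approx 3.4294 \cdot 10^{5}$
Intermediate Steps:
$J{\left(g \right)} = 0$
$n{\left(R \right)} = \frac{389 + R}{11 + R}$ ($n{\left(R \right)} = \frac{R + 389}{R + 11} = \frac{389 + R}{11 + R}$)
$\left(n{\left(J{\left(c{\left(1 \right)} \right)} \right)} + 48445\right) + L = \left(\frac{389 + 0}{11 + 0} + 48445\right) + 294464 = \left(\frac{1}{11} \cdot 389 + 48445\right) + 294464 = \left(\frac{389}{11} + 48445\right) + 294464 = \frac{533284}{11} + 294464 = \frac{3772388}{11}$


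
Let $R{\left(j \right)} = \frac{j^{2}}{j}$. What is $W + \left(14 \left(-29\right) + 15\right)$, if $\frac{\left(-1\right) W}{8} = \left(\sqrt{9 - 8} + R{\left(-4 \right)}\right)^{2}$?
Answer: $-463$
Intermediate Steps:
$R{\left(j \right)} = j$
$W = -72$ ($W = - 8 \left(\sqrt{9 - 8} - 4\right)^{2} = - 8 \left(\sqrt{1} - 4\right)^{2} = - 8 \left(1 - 4\right)^{2} = - 8 \left(-3\right)^{2} = \left(-8\right) 9 = -72$)
$W + \left(14 \left(-29\right) + 15\right) = -72 + \left(14 \left(-29\right) + 15\right) = -72 + \left(-406 + 15\right) = -72 - 391 = -463$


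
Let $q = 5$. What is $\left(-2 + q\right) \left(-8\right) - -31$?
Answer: $7$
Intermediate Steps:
$\left(-2 + q\right) \left(-8\right) - -31 = \left(-2 + 5\right) \left(-8\right) - -31 = 3 \left(-8\right) + 31 = -24 + 31 = 7$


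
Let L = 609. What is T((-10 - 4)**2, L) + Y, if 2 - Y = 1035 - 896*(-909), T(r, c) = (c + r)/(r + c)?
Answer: -815496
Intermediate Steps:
T(r, c) = 1 (T(r, c) = (c + r)/(c + r) = 1)
Y = -815497 (Y = 2 - (1035 - 896*(-909)) = 2 - (1035 + 814464) = 2 - 1*815499 = 2 - 815499 = -815497)
T((-10 - 4)**2, L) + Y = 1 - 815497 = -815496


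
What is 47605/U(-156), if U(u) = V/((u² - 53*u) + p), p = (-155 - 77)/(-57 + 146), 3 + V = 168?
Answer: 27625410004/2937 ≈ 9.4060e+6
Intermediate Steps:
V = 165 (V = -3 + 168 = 165)
p = -232/89 ≈ -2.6067
U(u) = 165/(-232/89 + u² - 53*u) (U(u) = 165/((u² - 53*u) - 232/89) = 165/(-232/89 + u² - 53*u))
47605/U(-156) = 47605/((14685/(-232 - 4717*(-156) + 89*(-156)²))) = 47605/((14685/(-232 + 735852 + 89*24336))) = 47605/((14685/(-232 + 735852 + 2165904))) = 47605/((14685/2901524)) = 47605/((14685*(1/2901524))) = 47605/(14685/2901524) = 47605*(2901524/14685) = 27625410004/2937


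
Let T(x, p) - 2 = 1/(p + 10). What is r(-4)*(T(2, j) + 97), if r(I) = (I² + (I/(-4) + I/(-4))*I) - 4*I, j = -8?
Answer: 2388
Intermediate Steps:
T(x, p) = 2 + 1/(10 + p) (T(x, p) = 2 + 1/(p + 10) = 2 + 1/(10 + p))
r(I) = I²/2 - 4*I (r(I) = (I² + (I*(-¼) + I*(-¼))*I) - 4*I = (I² + (-I/4 - I/4)*I) - 4*I = (I² + (-I/2)*I) - 4*I = (I² - I²/2) - 4*I = I²/2 - 4*I)
r(-4)*(T(2, j) + 97) = ((½)*(-4)*(-8 - 4))*((21 + 2*(-8))/(10 - 8) + 97) = ((½)*(-4)*(-12))*((21 - 16)/2 + 97) = 24*((½)*5 + 97) = 24*(5/2 + 97) = 24*(199/2) = 2388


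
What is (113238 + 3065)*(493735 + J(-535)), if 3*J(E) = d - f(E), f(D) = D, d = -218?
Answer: 172305453166/3 ≈ 5.7435e+10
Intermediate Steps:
J(E) = -218/3 - E/3 (J(E) = (-218 - E)/3 = -218/3 - E/3)
(113238 + 3065)*(493735 + J(-535)) = (113238 + 3065)*(493735 + (-218/3 - ⅓*(-535))) = 116303*(493735 + (-218/3 + 535/3)) = 116303*(493735 + 317/3) = 116303*(1481522/3) = 172305453166/3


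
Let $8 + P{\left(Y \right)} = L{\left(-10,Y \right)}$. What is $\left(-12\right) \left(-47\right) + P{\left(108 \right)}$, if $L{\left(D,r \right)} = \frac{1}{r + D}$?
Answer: $\frac{54489}{98} \approx 556.01$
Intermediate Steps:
$L{\left(D,r \right)} = \frac{1}{D + r}$
$P{\left(Y \right)} = -8 + \frac{1}{-10 + Y}$
$\left(-12\right) \left(-47\right) + P{\left(108 \right)} = \left(-12\right) \left(-47\right) + \frac{81 - 864}{-10 + 108} = 564 + \frac{81 - 864}{98} = 564 + \frac{1}{98} \left(-783\right) = 564 - \frac{783}{98} = \frac{54489}{98}$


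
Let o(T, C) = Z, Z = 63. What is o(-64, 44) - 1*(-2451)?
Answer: 2514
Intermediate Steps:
o(T, C) = 63
o(-64, 44) - 1*(-2451) = 63 - 1*(-2451) = 63 + 2451 = 2514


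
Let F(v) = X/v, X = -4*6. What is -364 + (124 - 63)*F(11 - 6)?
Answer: -3284/5 ≈ -656.80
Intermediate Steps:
X = -24
F(v) = -24/v
-364 + (124 - 63)*F(11 - 6) = -364 + (124 - 63)*(-24/(11 - 6)) = -364 + 61*(-24/5) = -364 - 1464/5 = -3284/5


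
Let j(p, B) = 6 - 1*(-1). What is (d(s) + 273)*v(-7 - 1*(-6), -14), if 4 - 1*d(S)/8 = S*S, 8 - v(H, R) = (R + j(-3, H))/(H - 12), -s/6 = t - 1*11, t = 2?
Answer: -171787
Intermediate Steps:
s = 54 (s = -6*(2 - 1*11) = -6*(2 - 11) = -6*(-9) = 54)
j(p, B) = 7 (j(p, B) = 6 + 1 = 7)
v(H, R) = 8 - (7 + R)/(-12 + H) (v(H, R) = 8 - (R + 7)/(H - 12) = 8 - (7 + R)/(-12 + H))
d(S) = 32 - 8*S² (d(S) = 32 - 8*S*S = 32 - 8*S²)
(d(s) + 273)*v(-7 - 1*(-6), -14) = ((32 - 8*54²) + 273)*((-103 - 1*(-14) + 8*(-7 - 1*(-6)))/(-12 + (-7 - 1*(-6)))) = ((32 - 8*2916) + 273)*((-103 + 14 + 8*(-7 + 6))/(-12 + (-7 + 6))) = ((32 - 23328) + 273)*((-103 + 14 + 8*(-1))/(-12 - 1)) = (-23296 + 273)*((-103 + 14 - 8)/(-13)) = -(-1771)*(-97) = -23023*97/13 = -171787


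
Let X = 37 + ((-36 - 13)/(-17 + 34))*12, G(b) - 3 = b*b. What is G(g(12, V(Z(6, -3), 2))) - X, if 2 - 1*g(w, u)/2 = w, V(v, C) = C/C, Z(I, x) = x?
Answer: 6810/17 ≈ 400.59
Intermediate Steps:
V(v, C) = 1
g(w, u) = 4 - 2*w
G(b) = 3 + b² (G(b) = 3 + b*b = 3 + b²)
X = 41/17 (X = 37 - 49/17*12 = 37 - 588/17 = 41/17 ≈ 2.4118)
G(g(12, V(Z(6, -3), 2))) - X = (3 + (4 - 2*12)²) - 1*41/17 = (3 + (4 - 24)²) - 41/17 = (3 + (-20)²) - 41/17 = (3 + 400) - 41/17 = 403 - 41/17 = 6810/17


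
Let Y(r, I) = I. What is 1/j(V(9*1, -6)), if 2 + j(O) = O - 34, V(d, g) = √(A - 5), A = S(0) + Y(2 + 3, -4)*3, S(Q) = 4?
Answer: -36/1309 - I*√13/1309 ≈ -0.027502 - 0.0027544*I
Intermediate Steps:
A = -8 (A = 4 - 4*3 = 4 - 12 = -8)
V(d, g) = I*√13 (V(d, g) = √(-8 - 5) = √(-13) = I*√13)
j(O) = -36 + O (j(O) = -2 + (O - 34) = -2 + (-34 + O) = -36 + O)
1/j(V(9*1, -6)) = 1/(-36 + I*√13)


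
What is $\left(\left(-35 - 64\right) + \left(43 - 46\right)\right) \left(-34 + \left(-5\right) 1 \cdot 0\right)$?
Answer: $3468$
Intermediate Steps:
$\left(\left(-35 - 64\right) + \left(43 - 46\right)\right) \left(-34 + \left(-5\right) 1 \cdot 0\right) = \left(\left(-35 - 64\right) - 3\right) \left(-34 - 0\right) = \left(-99 - 3\right) \left(-34 + 0\right) = \left(-102\right) \left(-34\right) = 3468$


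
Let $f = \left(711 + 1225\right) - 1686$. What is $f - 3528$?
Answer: $-3278$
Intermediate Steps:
$f = 250$ ($f = 1936 - 1686 = 250$)
$f - 3528 = 250 - 3528 = -3278$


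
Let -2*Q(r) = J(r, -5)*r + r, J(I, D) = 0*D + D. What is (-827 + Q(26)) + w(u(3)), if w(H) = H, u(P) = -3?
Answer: -778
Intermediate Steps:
J(I, D) = D (J(I, D) = 0 + D = D)
Q(r) = 2*r (Q(r) = -(-5*r + r)/2 = -(-2)*r = 2*r)
(-827 + Q(26)) + w(u(3)) = (-827 + 2*26) - 3 = (-827 + 52) - 3 = -775 - 3 = -778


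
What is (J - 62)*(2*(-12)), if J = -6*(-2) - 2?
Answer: 1248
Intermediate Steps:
J = 10 (J = 12 - 2 = 10)
(J - 62)*(2*(-12)) = (10 - 62)*(2*(-12)) = -52*(-24) = 1248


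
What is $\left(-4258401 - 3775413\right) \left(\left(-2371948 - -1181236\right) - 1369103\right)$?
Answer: $20565077584410$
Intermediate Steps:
$\left(-4258401 - 3775413\right) \left(\left(-2371948 - -1181236\right) - 1369103\right) = - 8033814 \left(\left(-2371948 + 1181236\right) - 1369103\right) = - 8033814 \left(-1190712 - 1369103\right) = \left(-8033814\right) \left(-2559815\right) = 20565077584410$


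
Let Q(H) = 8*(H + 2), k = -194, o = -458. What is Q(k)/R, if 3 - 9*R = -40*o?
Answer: 13824/18317 ≈ 0.75471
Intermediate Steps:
Q(H) = 16 + 8*H (Q(H) = 8*(2 + H) = 16 + 8*H)
R = -18317/9 (R = 1/3 - (-40)*(-458)/9 = 1/3 - 1/9*18320 = 1/3 - 18320/9 = -18317/9 ≈ -2035.2)
Q(k)/R = (16 + 8*(-194))/(-18317/9) = (16 - 1552)*(-9/18317) = -1536*(-9/18317) = 13824/18317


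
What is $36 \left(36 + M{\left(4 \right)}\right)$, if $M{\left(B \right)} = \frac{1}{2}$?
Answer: $1314$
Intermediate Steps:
$M{\left(B \right)} = \frac{1}{2}$
$36 \left(36 + M{\left(4 \right)}\right) = 36 \left(36 + \frac{1}{2}\right) = 36 \cdot \frac{73}{2} = 1314$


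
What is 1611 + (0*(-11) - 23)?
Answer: 1588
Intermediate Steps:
1611 + (0*(-11) - 23) = 1611 + (0 - 23) = 1611 - 23 = 1588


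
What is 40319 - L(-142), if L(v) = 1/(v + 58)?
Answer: 3386797/84 ≈ 40319.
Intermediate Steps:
L(v) = 1/(58 + v)
40319 - L(-142) = 40319 - 1/(58 - 142) = 40319 - 1/(-84) = 40319 - 1*(-1/84) = 40319 + 1/84 = 3386797/84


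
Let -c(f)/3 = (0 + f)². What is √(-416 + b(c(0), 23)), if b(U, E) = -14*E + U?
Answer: 3*I*√82 ≈ 27.166*I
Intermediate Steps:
c(f) = -3*f² (c(f) = -3*(0 + f)² = -3*f²)
b(U, E) = U - 14*E
√(-416 + b(c(0), 23)) = √(-416 + (-3*0² - 14*23)) = √(-416 + (-3*0 - 322)) = √(-416 + (0 - 322)) = √(-416 - 322) = √(-738) = 3*I*√82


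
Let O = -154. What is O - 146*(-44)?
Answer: 6270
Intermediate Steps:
O - 146*(-44) = -154 - 146*(-44) = -154 + 6424 = 6270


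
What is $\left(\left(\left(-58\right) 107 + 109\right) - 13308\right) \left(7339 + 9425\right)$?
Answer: $-325305420$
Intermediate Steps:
$\left(\left(\left(-58\right) 107 + 109\right) - 13308\right) \left(7339 + 9425\right) = \left(\left(-6206 + 109\right) - 13308\right) 16764 = \left(-6097 - 13308\right) 16764 = \left(-19405\right) 16764 = -325305420$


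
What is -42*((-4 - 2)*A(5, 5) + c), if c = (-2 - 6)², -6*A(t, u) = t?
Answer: -2898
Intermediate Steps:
A(t, u) = -t/6
c = 64 (c = (-8)² = 64)
-42*((-4 - 2)*A(5, 5) + c) = -42*((-4 - 2)*(-⅙*5) + 64) = -42*(-6*(-⅚) + 64) = -42*(5 + 64) = -42*69 = -2898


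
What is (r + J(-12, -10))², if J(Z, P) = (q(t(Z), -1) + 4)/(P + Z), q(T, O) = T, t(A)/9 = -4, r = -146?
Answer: 2528100/121 ≈ 20893.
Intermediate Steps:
t(A) = -36 (t(A) = 9*(-4) = -36)
J(Z, P) = -32/(P + Z) (J(Z, P) = (-36 + 4)/(P + Z) = -32/(P + Z))
(r + J(-12, -10))² = (-146 - 32/(-10 - 12))² = (-146 - 32/(-22))² = (-146 - 32*(-1/22))² = (-146 + 16/11)² = (-1590/11)² = 2528100/121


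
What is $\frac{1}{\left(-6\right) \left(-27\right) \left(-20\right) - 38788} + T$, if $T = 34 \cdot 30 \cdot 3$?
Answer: $\frac{128605679}{42028} \approx 3060.0$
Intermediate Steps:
$T = 3060$ ($T = 1020 \cdot 3 = 3060$)
$\frac{1}{\left(-6\right) \left(-27\right) \left(-20\right) - 38788} + T = \frac{1}{\left(-6\right) \left(-27\right) \left(-20\right) - 38788} + 3060 = \frac{1}{162 \left(-20\right) - 38788} + 3060 = \frac{1}{-3240 - 38788} + 3060 = \frac{1}{-42028} + 3060 = - \frac{1}{42028} + 3060 = \frac{128605679}{42028}$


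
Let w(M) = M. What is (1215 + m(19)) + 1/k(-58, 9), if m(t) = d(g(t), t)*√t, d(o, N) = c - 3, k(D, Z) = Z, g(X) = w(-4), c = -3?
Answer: 10936/9 - 6*√19 ≈ 1189.0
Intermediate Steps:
g(X) = -4
d(o, N) = -6 (d(o, N) = -3 - 3 = -6)
m(t) = -6*√t
(1215 + m(19)) + 1/k(-58, 9) = (1215 - 6*√19) + 1/9 = (1215 - 6*√19) + ⅑ = 10936/9 - 6*√19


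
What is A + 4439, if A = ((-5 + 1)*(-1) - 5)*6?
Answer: 4433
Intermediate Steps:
A = -6 (A = (-4*(-1) - 5)*6 = (4 - 5)*6 = -1*6 = -6)
A + 4439 = -6 + 4439 = 4433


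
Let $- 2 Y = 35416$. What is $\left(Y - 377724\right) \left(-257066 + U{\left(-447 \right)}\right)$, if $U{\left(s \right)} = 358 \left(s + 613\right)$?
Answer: $78152389616$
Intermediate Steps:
$Y = -17708$ ($Y = \left(- \frac{1}{2}\right) 35416 = -17708$)
$U{\left(s \right)} = 219454 + 358 s$ ($U{\left(s \right)} = 358 \left(613 + s\right) = 219454 + 358 s$)
$\left(Y - 377724\right) \left(-257066 + U{\left(-447 \right)}\right) = \left(-17708 - 377724\right) \left(-257066 + \left(219454 + 358 \left(-447\right)\right)\right) = - 395432 \left(-257066 + \left(219454 - 160026\right)\right) = - 395432 \left(-257066 + 59428\right) = \left(-395432\right) \left(-197638\right) = 78152389616$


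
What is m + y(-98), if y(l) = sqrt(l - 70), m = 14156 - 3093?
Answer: 11063 + 2*I*sqrt(42) ≈ 11063.0 + 12.961*I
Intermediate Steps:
m = 11063
y(l) = sqrt(-70 + l)
m + y(-98) = 11063 + sqrt(-70 - 98) = 11063 + sqrt(-168) = 11063 + 2*I*sqrt(42)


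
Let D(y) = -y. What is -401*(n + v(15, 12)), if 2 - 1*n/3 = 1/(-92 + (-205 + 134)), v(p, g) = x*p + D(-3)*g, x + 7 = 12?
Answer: -7648674/163 ≈ -46924.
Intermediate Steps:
x = 5 (x = -7 + 12 = 5)
v(p, g) = 3*g + 5*p (v(p, g) = 5*p + (-1*(-3))*g = 5*p + 3*g = 3*g + 5*p)
n = 981/163 (n = 6 - 3/(-92 + (-205 + 134)) = 6 - 3/(-92 - 71) = 6 - 3/(-163) = 6 - 3*(-1/163) = 6 + 3/163 = 981/163 ≈ 6.0184)
-401*(n + v(15, 12)) = -401*(981/163 + (3*12 + 5*15)) = -401*(981/163 + (36 + 75)) = -401*(981/163 + 111) = -401*19074/163 = -7648674/163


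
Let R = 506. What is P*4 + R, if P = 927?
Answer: 4214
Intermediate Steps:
P*4 + R = 927*4 + 506 = 3708 + 506 = 4214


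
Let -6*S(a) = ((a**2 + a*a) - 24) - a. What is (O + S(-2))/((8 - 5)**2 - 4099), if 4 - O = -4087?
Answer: -1228/1227 ≈ -1.0008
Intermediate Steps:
O = 4091 (O = 4 - 1*(-4087) = 4 + 4087 = 4091)
S(a) = 4 - a**2/3 + a/6 (S(a) = -(((a**2 + a*a) - 24) - a)/6 = -(((a**2 + a**2) - 24) - a)/6 = -((2*a**2 - 24) - a)/6 = -((-24 + 2*a**2) - a)/6 = -(-24 - a + 2*a**2)/6 = 4 - a**2/3 + a/6)
(O + S(-2))/((8 - 5)**2 - 4099) = (4091 + (4 - 1/3*(-2)**2 + (1/6)*(-2)))/((8 - 5)**2 - 4099) = (4091 + (4 - 1/3*4 - 1/3))/(3**2 - 4099) = (4091 + (4 - 4/3 - 1/3))/(9 - 4099) = (4091 + 7/3)/(-4090) = (12280/3)*(-1/4090) = -1228/1227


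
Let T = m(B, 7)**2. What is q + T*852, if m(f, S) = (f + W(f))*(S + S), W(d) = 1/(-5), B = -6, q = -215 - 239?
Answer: 160467962/25 ≈ 6.4187e+6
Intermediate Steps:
q = -454
W(d) = -1/5
m(f, S) = 2*S*(-1/5 + f) (m(f, S) = (f - 1/5)*(S + S) = (-1/5 + f)*(2*S) = 2*S*(-1/5 + f))
T = 188356/25 (T = ((2/5)*7*(-1 + 5*(-6)))**2 = ((2/5)*7*(-1 - 30))**2 = ((2/5)*7*(-31))**2 = (-434/5)**2 = 188356/25 ≈ 7534.2)
q + T*852 = -454 + (188356/25)*852 = -454 + 160479312/25 = 160467962/25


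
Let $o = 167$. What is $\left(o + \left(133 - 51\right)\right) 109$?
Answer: $27141$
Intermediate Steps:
$\left(o + \left(133 - 51\right)\right) 109 = \left(167 + \left(133 - 51\right)\right) 109 = \left(167 + 82\right) 109 = 249 \cdot 109 = 27141$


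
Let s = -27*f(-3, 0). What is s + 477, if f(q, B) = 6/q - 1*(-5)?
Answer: 396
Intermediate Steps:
f(q, B) = 5 + 6/q (f(q, B) = 6/q + 5 = 5 + 6/q)
s = -81 (s = -27*(5 + 6/(-3)) = -27*(5 + 6*(-⅓)) = -27*(5 - 2) = -27*3 = -81)
s + 477 = -81 + 477 = 396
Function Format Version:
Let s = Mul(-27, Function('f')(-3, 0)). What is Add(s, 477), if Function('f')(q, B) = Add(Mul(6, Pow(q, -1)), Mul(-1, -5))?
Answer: 396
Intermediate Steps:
Function('f')(q, B) = Add(5, Mul(6, Pow(q, -1))) (Function('f')(q, B) = Add(Mul(6, Pow(q, -1)), 5) = Add(5, Mul(6, Pow(q, -1))))
s = -81 (s = Mul(-27, Add(5, Mul(6, Pow(-3, -1)))) = Mul(-27, Add(5, Mul(6, Rational(-1, 3)))) = Mul(-27, Add(5, -2)) = Mul(-27, 3) = -81)
Add(s, 477) = Add(-81, 477) = 396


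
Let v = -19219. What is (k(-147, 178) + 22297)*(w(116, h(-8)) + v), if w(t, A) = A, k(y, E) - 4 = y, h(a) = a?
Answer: -425954958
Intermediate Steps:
k(y, E) = 4 + y
(k(-147, 178) + 22297)*(w(116, h(-8)) + v) = ((4 - 147) + 22297)*(-8 - 19219) = (-143 + 22297)*(-19227) = 22154*(-19227) = -425954958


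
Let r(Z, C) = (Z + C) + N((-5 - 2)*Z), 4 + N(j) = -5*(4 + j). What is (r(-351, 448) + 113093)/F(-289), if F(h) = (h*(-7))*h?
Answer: -100881/584647 ≈ -0.17255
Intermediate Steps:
N(j) = -24 - 5*j (N(j) = -4 - 5*(4 + j) = -4 + (-20 - 5*j) = -24 - 5*j)
F(h) = -7*h**2 (F(h) = (-7*h)*h = -7*h**2)
r(Z, C) = -24 + C + 36*Z (r(Z, C) = (Z + C) + (-24 - 5*(-5 - 2)*Z) = (C + Z) + (-24 - (-35)*Z) = (C + Z) + (-24 + 35*Z) = -24 + C + 36*Z)
(r(-351, 448) + 113093)/F(-289) = ((-24 + 448 + 36*(-351)) + 113093)/((-7*(-289)**2)) = ((-24 + 448 - 12636) + 113093)/((-7*83521)) = (-12212 + 113093)/(-584647) = 100881*(-1/584647) = -100881/584647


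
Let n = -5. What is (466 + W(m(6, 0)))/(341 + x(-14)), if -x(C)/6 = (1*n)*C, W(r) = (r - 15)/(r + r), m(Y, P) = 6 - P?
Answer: -1861/316 ≈ -5.8892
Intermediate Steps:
W(r) = (-15 + r)/(2*r) (W(r) = (-15 + r)/((2*r)) = (-15 + r)*(1/(2*r)) = (-15 + r)/(2*r))
x(C) = 30*C (x(C) = -6*1*(-5)*C = -(-30)*C = 30*C)
(466 + W(m(6, 0)))/(341 + x(-14)) = (466 + (-15 + (6 - 1*0))/(2*(6 - 1*0)))/(341 + 30*(-14)) = (466 + (-15 + (6 + 0))/(2*(6 + 0)))/(341 - 420) = (466 + (½)*(-15 + 6)/6)/(-79) = (466 + (½)*(⅙)*(-9))*(-1/79) = (466 - ¾)*(-1/79) = (1861/4)*(-1/79) = -1861/316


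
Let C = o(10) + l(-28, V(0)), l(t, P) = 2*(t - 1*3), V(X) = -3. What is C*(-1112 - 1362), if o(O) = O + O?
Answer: 103908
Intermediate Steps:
o(O) = 2*O
l(t, P) = -6 + 2*t (l(t, P) = 2*(t - 3) = 2*(-3 + t) = -6 + 2*t)
C = -42 (C = 2*10 + (-6 + 2*(-28)) = 20 + (-6 - 56) = 20 - 62 = -42)
C*(-1112 - 1362) = -42*(-1112 - 1362) = -42*(-2474) = 103908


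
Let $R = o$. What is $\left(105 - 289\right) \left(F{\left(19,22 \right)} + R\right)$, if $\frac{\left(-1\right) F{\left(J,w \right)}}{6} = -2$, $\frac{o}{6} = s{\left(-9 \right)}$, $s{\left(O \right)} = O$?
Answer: $7728$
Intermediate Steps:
$o = -54$ ($o = 6 \left(-9\right) = -54$)
$F{\left(J,w \right)} = 12$ ($F{\left(J,w \right)} = \left(-6\right) \left(-2\right) = 12$)
$R = -54$
$\left(105 - 289\right) \left(F{\left(19,22 \right)} + R\right) = \left(105 - 289\right) \left(12 - 54\right) = \left(-184\right) \left(-42\right) = 7728$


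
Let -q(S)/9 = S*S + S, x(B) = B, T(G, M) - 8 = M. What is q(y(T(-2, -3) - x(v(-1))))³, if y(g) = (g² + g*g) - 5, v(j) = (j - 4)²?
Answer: -184743053490628872000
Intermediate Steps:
v(j) = (-4 + j)²
T(G, M) = 8 + M
y(g) = -5 + 2*g² (y(g) = (g² + g²) - 5 = 2*g² - 5 = -5 + 2*g²)
q(S) = -9*S - 9*S² (q(S) = -9*(S*S + S) = -9*(S² + S) = -9*(S + S²) = -9*S - 9*S²)
q(y(T(-2, -3) - x(v(-1))))³ = (-9*(-5 + 2*((8 - 3) - (-4 - 1)²)²)*(1 + (-5 + 2*((8 - 3) - (-4 - 1)²)²)))³ = (-9*(-5 + 2*(5 - 1*(-5)²)²)*(1 + (-5 + 2*(5 - 1*(-5)²)²)))³ = (-9*(-5 + 2*(5 - 1*25)²)*(1 + (-5 + 2*(5 - 1*25)²)))³ = (-9*(-5 + 2*(5 - 25)²)*(1 + (-5 + 2*(5 - 25)²)))³ = (-9*(-5 + 2*(-20)²)*(1 + (-5 + 2*(-20)²)))³ = (-9*(-5 + 2*400)*(1 + (-5 + 2*400)))³ = (-9*(-5 + 800)*(1 + (-5 + 800)))³ = (-9*795*(1 + 795))³ = (-9*795*796)³ = (-5695380)³ = -184743053490628872000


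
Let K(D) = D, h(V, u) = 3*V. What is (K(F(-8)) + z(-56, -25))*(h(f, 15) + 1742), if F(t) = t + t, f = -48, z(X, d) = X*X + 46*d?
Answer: 3148060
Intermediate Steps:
z(X, d) = X² + 46*d
F(t) = 2*t
(K(F(-8)) + z(-56, -25))*(h(f, 15) + 1742) = (2*(-8) + ((-56)² + 46*(-25)))*(3*(-48) + 1742) = (-16 + (3136 - 1150))*(-144 + 1742) = (-16 + 1986)*1598 = 1970*1598 = 3148060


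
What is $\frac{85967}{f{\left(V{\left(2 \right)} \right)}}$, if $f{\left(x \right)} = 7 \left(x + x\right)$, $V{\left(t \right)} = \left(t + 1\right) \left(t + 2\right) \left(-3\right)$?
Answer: $- \frac{12281}{72} \approx -170.57$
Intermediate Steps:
$V{\left(t \right)} = - 3 \left(1 + t\right) \left(2 + t\right)$ ($V{\left(t \right)} = \left(1 + t\right) \left(2 + t\right) \left(-3\right) = - 3 \left(1 + t\right) \left(2 + t\right)$)
$f{\left(x \right)} = 14 x$ ($f{\left(x \right)} = 7 \cdot 2 x = 14 x$)
$\frac{85967}{f{\left(V{\left(2 \right)} \right)}} = \frac{85967}{14 \left(-6 - 18 - 3 \cdot 2^{2}\right)} = \frac{85967}{14 \left(-6 - 18 - 12\right)} = \frac{85967}{14 \left(-36\right)} = \frac{85967}{-504} = 85967 \left(- \frac{1}{504}\right) = - \frac{12281}{72}$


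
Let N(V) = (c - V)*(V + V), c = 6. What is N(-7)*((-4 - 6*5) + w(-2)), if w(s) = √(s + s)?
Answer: 6188 - 364*I ≈ 6188.0 - 364.0*I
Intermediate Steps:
w(s) = √2*√s (w(s) = √(2*s) = √2*√s)
N(V) = 2*V*(6 - V) (N(V) = (6 - V)*(V + V) = (6 - V)*(2*V) = 2*V*(6 - V))
N(-7)*((-4 - 6*5) + w(-2)) = (2*(-7)*(6 - 1*(-7)))*((-4 - 6*5) + √2*√(-2)) = (2*(-7)*(6 + 7))*((-4 - 30) + √2*(I*√2)) = (2*(-7)*13)*(-34 + 2*I) = -182*(-34 + 2*I) = 6188 - 364*I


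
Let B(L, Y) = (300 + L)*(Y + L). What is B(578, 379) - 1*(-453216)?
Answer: 1293462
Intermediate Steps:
B(L, Y) = (300 + L)*(L + Y)
B(578, 379) - 1*(-453216) = (578² + 300*578 + 300*379 + 578*379) - 1*(-453216) = (334084 + 173400 + 113700 + 219062) + 453216 = 840246 + 453216 = 1293462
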